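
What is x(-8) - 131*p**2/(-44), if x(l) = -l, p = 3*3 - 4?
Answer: 3627/44 ≈ 82.432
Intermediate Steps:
p = 5 (p = 9 - 4 = 5)
x(-8) - 131*p**2/(-44) = -1*(-8) - 131*5**2/(-44) = 8 - 3275*(-1)/44 = 8 - 131*(-25/44) = 8 + 3275/44 = 3627/44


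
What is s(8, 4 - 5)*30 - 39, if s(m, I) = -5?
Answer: -189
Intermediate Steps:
s(8, 4 - 5)*30 - 39 = -5*30 - 39 = -150 - 39 = -189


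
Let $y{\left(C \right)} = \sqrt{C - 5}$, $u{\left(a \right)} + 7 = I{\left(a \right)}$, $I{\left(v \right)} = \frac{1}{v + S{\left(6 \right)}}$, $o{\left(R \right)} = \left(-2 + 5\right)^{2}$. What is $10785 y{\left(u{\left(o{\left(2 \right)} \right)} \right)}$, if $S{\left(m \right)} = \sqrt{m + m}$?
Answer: $\frac{10785 \sqrt{-107 - 24 \sqrt{3}}}{\sqrt{9 + 2 \sqrt{3}}} \approx 37235.0 i$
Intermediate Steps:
$o{\left(R \right)} = 9$ ($o{\left(R \right)} = 3^{2} = 9$)
$S{\left(m \right)} = \sqrt{2} \sqrt{m}$ ($S{\left(m \right)} = \sqrt{2 m} = \sqrt{2} \sqrt{m}$)
$I{\left(v \right)} = \frac{1}{v + 2 \sqrt{3}}$ ($I{\left(v \right)} = \frac{1}{v + \sqrt{2} \sqrt{6}} = \frac{1}{v + 2 \sqrt{3}}$)
$u{\left(a \right)} = -7 + \frac{1}{a + 2 \sqrt{3}}$
$y{\left(C \right)} = \sqrt{-5 + C}$
$10785 y{\left(u{\left(o{\left(2 \right)} \right)} \right)} = 10785 \sqrt{-5 + \frac{1 - 14 \sqrt{3} - 63}{9 + 2 \sqrt{3}}} = 10785 \sqrt{-5 + \frac{-62 - 14 \sqrt{3}}{9 + 2 \sqrt{3}}}$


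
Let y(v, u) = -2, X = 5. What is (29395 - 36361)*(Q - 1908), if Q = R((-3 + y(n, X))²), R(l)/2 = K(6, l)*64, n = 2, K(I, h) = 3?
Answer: 10616184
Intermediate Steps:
R(l) = 384 (R(l) = 2*(3*64) = 2*192 = 384)
Q = 384
(29395 - 36361)*(Q - 1908) = (29395 - 36361)*(384 - 1908) = -6966*(-1524) = 10616184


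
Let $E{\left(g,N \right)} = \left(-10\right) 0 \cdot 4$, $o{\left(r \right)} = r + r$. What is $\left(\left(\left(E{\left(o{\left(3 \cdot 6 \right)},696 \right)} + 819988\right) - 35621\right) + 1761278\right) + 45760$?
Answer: $2591405$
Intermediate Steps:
$o{\left(r \right)} = 2 r$
$E{\left(g,N \right)} = 0$ ($E{\left(g,N \right)} = 0 \cdot 4 = 0$)
$\left(\left(\left(E{\left(o{\left(3 \cdot 6 \right)},696 \right)} + 819988\right) - 35621\right) + 1761278\right) + 45760 = \left(\left(\left(0 + 819988\right) - 35621\right) + 1761278\right) + 45760 = \left(\left(819988 - 35621\right) + 1761278\right) + 45760 = \left(784367 + 1761278\right) + 45760 = 2545645 + 45760 = 2591405$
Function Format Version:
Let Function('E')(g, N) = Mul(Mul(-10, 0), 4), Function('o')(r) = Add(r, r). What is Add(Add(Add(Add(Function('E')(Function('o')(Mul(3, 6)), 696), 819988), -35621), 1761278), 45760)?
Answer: 2591405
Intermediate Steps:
Function('o')(r) = Mul(2, r)
Function('E')(g, N) = 0 (Function('E')(g, N) = Mul(0, 4) = 0)
Add(Add(Add(Add(Function('E')(Function('o')(Mul(3, 6)), 696), 819988), -35621), 1761278), 45760) = Add(Add(Add(Add(0, 819988), -35621), 1761278), 45760) = Add(Add(Add(819988, -35621), 1761278), 45760) = Add(Add(784367, 1761278), 45760) = Add(2545645, 45760) = 2591405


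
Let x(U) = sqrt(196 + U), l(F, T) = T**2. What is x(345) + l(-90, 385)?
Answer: 148225 + sqrt(541) ≈ 1.4825e+5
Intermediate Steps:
x(345) + l(-90, 385) = sqrt(196 + 345) + 385**2 = sqrt(541) + 148225 = 148225 + sqrt(541)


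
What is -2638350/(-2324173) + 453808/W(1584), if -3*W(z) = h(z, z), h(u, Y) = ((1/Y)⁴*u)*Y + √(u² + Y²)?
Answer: 83347678629294447368408562/73422557974113185362118963 - 13575920578147727179776*√2/31590831652425695231 ≈ -606.61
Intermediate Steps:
h(u, Y) = √(Y² + u²) + u/Y³ (h(u, Y) = (u/Y⁴)*Y + √(Y² + u²) = u/Y³ + √(Y² + u²) = √(Y² + u²) + u/Y³)
W(z) = -1/(3*z²) - √2*√(z²)/3 (W(z) = -(√(z² + z²) + z/z³)/3 = -(√(2*z²) + z⁻²)/3 = -(√2*√(z²) + z⁻²)/3 = -(z⁻² + √2*√(z²))/3 = -1/(3*z²) - √2*√(z²)/3)
-2638350/(-2324173) + 453808/W(1584) = -2638350/(-2324173) + 453808/(-⅓/1584² - √2*√(1584²)/3) = -2638350*(-1/2324173) + 453808/(-⅓*1/2509056 - √2*√2509056/3) = 2638350/2324173 + 453808/(-1/7527168 - ⅓*√2*1584) = 2638350/2324173 + 453808/(-1/7527168 - 528*√2)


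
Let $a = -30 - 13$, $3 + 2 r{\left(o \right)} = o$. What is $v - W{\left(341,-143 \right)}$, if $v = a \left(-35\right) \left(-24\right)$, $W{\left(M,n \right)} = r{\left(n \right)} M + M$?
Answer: $-11568$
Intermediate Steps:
$r{\left(o \right)} = - \frac{3}{2} + \frac{o}{2}$
$a = -43$ ($a = -30 - 13 = -43$)
$W{\left(M,n \right)} = M + M \left(- \frac{3}{2} + \frac{n}{2}\right)$ ($W{\left(M,n \right)} = \left(- \frac{3}{2} + \frac{n}{2}\right) M + M = M \left(- \frac{3}{2} + \frac{n}{2}\right) + M = M + M \left(- \frac{3}{2} + \frac{n}{2}\right)$)
$v = -36120$ ($v = \left(-43\right) \left(-35\right) \left(-24\right) = 1505 \left(-24\right) = -36120$)
$v - W{\left(341,-143 \right)} = -36120 - \frac{1}{2} \cdot 341 \left(-1 - 143\right) = -36120 - \frac{1}{2} \cdot 341 \left(-144\right) = -36120 - -24552 = -36120 + 24552 = -11568$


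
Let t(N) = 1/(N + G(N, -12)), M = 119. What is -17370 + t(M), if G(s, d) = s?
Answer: -4134059/238 ≈ -17370.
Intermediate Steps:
t(N) = 1/(2*N) (t(N) = 1/(N + N) = 1/(2*N))
-17370 + t(M) = -17370 + (½)/119 = -17370 + (½)*(1/119) = -17370 + 1/238 = -4134059/238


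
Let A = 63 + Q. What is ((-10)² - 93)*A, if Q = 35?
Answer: 686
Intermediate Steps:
A = 98 (A = 63 + 35 = 98)
((-10)² - 93)*A = ((-10)² - 93)*98 = (100 - 93)*98 = 7*98 = 686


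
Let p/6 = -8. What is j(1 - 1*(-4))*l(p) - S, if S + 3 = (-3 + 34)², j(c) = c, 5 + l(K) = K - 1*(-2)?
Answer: -1213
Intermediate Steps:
p = -48 (p = 6*(-8) = -48)
l(K) = -3 + K (l(K) = -5 + (K - 1*(-2)) = -5 + (K + 2) = -5 + (2 + K) = -3 + K)
S = 958 (S = -3 + (-3 + 34)² = -3 + 31² = -3 + 961 = 958)
j(1 - 1*(-4))*l(p) - S = (1 - 1*(-4))*(-3 - 48) - 1*958 = (1 + 4)*(-51) - 958 = 5*(-51) - 958 = -255 - 958 = -1213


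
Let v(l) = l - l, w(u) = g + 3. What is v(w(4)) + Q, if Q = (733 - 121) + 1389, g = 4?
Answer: 2001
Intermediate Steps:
w(u) = 7 (w(u) = 4 + 3 = 7)
Q = 2001 (Q = 612 + 1389 = 2001)
v(l) = 0
v(w(4)) + Q = 0 + 2001 = 2001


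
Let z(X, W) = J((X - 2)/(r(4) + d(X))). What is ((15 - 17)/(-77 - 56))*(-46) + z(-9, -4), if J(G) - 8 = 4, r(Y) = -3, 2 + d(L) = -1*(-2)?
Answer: 1504/133 ≈ 11.308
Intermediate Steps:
d(L) = 0 (d(L) = -2 - 1*(-2) = -2 + 2 = 0)
J(G) = 12 (J(G) = 8 + 4 = 12)
z(X, W) = 12
((15 - 17)/(-77 - 56))*(-46) + z(-9, -4) = ((15 - 17)/(-77 - 56))*(-46) + 12 = -2/(-133)*(-46) + 12 = -2*(-1/133)*(-46) + 12 = (2/133)*(-46) + 12 = -92/133 + 12 = 1504/133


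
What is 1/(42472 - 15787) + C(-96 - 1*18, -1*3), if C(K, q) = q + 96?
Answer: 2481706/26685 ≈ 93.000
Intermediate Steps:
C(K, q) = 96 + q
1/(42472 - 15787) + C(-96 - 1*18, -1*3) = 1/(42472 - 15787) + (96 - 1*3) = 1/26685 + (96 - 3) = 1/26685 + 93 = 2481706/26685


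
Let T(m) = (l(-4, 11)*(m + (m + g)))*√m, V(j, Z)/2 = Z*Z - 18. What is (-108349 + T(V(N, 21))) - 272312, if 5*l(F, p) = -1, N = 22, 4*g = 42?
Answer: -380661 - 2043*√94/2 ≈ -3.9057e+5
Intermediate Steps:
g = 21/2 (g = (¼)*42 = 21/2 ≈ 10.500)
l(F, p) = -⅕ (l(F, p) = (⅕)*(-1) = -⅕)
V(j, Z) = -36 + 2*Z² (V(j, Z) = 2*(Z*Z - 18) = 2*(Z² - 18) = 2*(-18 + Z²) = -36 + 2*Z²)
T(m) = √m*(-21/10 - 2*m/5) (T(m) = (-(m + (m + 21/2))/5)*√m = (-(m + (21/2 + m))/5)*√m = (-(21/2 + 2*m)/5)*√m = (-21/10 - 2*m/5)*√m = √m*(-21/10 - 2*m/5))
(-108349 + T(V(N, 21))) - 272312 = (-108349 + √(-36 + 2*21²)*(-21 - 4*(-36 + 2*21²))/10) - 272312 = (-108349 + √(-36 + 2*441)*(-21 - 4*(-36 + 2*441))/10) - 272312 = (-108349 + √(-36 + 882)*(-21 - 4*(-36 + 882))/10) - 272312 = (-108349 + √846*(-21 - 4*846)/10) - 272312 = (-108349 + (3*√94)*(-21 - 3384)/10) - 272312 = (-108349 + (⅒)*(3*√94)*(-3405)) - 272312 = (-108349 - 2043*√94/2) - 272312 = -380661 - 2043*√94/2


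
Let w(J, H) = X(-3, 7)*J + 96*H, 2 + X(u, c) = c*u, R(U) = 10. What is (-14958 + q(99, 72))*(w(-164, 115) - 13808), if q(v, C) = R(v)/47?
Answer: -705828064/47 ≈ -1.5018e+7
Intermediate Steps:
X(u, c) = -2 + c*u
w(J, H) = -23*J + 96*H (w(J, H) = (-2 + 7*(-3))*J + 96*H = (-2 - 21)*J + 96*H = -23*J + 96*H)
q(v, C) = 10/47
(-14958 + q(99, 72))*(w(-164, 115) - 13808) = (-14958 + 10/47)*((-23*(-164) + 96*115) - 13808) = -703016*((3772 + 11040) - 13808)/47 = -703016*(14812 - 13808)/47 = -703016/47*1004 = -705828064/47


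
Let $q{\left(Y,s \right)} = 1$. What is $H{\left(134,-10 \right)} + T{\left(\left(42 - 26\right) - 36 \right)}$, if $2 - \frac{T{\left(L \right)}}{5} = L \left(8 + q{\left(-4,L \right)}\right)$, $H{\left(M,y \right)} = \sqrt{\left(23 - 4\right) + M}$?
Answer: $910 + 3 \sqrt{17} \approx 922.37$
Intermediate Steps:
$H{\left(M,y \right)} = \sqrt{19 + M}$
$T{\left(L \right)} = 10 - 45 L$ ($T{\left(L \right)} = 10 - 5 L \left(8 + 1\right) = 10 - 5 L 9 = 10 - 5 \cdot 9 L = 10 - 45 L$)
$H{\left(134,-10 \right)} + T{\left(\left(42 - 26\right) - 36 \right)} = \sqrt{19 + 134} - \left(-10 + 45 \left(\left(42 - 26\right) - 36\right)\right) = \sqrt{153} - \left(-10 + 45 \left(\left(42 - 26\right) - 36\right)\right) = 3 \sqrt{17} - \left(-10 + 45 \left(16 - 36\right)\right) = 3 \sqrt{17} + \left(10 - -900\right) = 3 \sqrt{17} + \left(10 + 900\right) = 3 \sqrt{17} + 910 = 910 + 3 \sqrt{17}$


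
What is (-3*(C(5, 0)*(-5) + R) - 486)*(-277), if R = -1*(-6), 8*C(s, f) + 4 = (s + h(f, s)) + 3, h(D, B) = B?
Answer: 1079469/8 ≈ 1.3493e+5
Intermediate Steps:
C(s, f) = -1/8 + s/4 (C(s, f) = -1/2 + ((s + s) + 3)/8 = -1/2 + (2*s + 3)/8 = -1/2 + (3 + 2*s)/8 = -1/2 + (3/8 + s/4) = -1/8 + s/4)
R = 6
(-3*(C(5, 0)*(-5) + R) - 486)*(-277) = (-3*((-1/8 + (1/4)*5)*(-5) + 6) - 486)*(-277) = (-3*((-1/8 + 5/4)*(-5) + 6) - 486)*(-277) = (-3*((9/8)*(-5) + 6) - 486)*(-277) = (-3*(-45/8 + 6) - 486)*(-277) = (-3*3/8 - 486)*(-277) = (-9/8 - 486)*(-277) = -3897/8*(-277) = 1079469/8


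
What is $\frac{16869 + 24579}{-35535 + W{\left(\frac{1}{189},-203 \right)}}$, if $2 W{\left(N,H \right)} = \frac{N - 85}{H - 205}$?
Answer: $- \frac{399517272}{342520861} \approx -1.1664$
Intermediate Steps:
$W{\left(N,H \right)} = \frac{-85 + N}{2 \left(-205 + H\right)}$ ($W{\left(N,H \right)} = \frac{\left(N - 85\right) \frac{1}{H - 205}}{2} = \frac{\left(-85 + N\right) \frac{1}{-205 + H}}{2} = \frac{\frac{1}{-205 + H} \left(-85 + N\right)}{2} = \frac{-85 + N}{2 \left(-205 + H\right)}$)
$\frac{16869 + 24579}{-35535 + W{\left(\frac{1}{189},-203 \right)}} = \frac{16869 + 24579}{-35535 + \frac{-85 + \frac{1}{189}}{2 \left(-205 - 203\right)}} = \frac{41448}{-35535 + \frac{-85 + \frac{1}{189}}{2 \left(-408\right)}} = \frac{41448}{-35535 + \frac{1}{2} \left(- \frac{1}{408}\right) \left(- \frac{16064}{189}\right)} = \frac{41448}{-35535 + \frac{1004}{9639}} = \frac{41448}{- \frac{342520861}{9639}} = 41448 \left(- \frac{9639}{342520861}\right) = - \frac{399517272}{342520861}$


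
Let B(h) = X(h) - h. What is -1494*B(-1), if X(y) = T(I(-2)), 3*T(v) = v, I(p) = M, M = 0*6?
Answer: -1494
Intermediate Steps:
M = 0
I(p) = 0
T(v) = v/3
X(y) = 0 (X(y) = (⅓)*0 = 0)
B(h) = -h (B(h) = 0 - h = -h)
-1494*B(-1) = -(-1494)*(-1) = -1494*1 = -1494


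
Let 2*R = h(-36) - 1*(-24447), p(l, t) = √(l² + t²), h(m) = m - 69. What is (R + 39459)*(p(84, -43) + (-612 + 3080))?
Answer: 127422840 + 51630*√8905 ≈ 1.3229e+8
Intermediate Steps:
h(m) = -69 + m
R = 12171 (R = ((-69 - 36) - 1*(-24447))/2 = (-105 + 24447)/2 = (½)*24342 = 12171)
(R + 39459)*(p(84, -43) + (-612 + 3080)) = (12171 + 39459)*(√(84² + (-43)²) + (-612 + 3080)) = 51630*(√(7056 + 1849) + 2468) = 51630*(√8905 + 2468) = 51630*(2468 + √8905) = 127422840 + 51630*√8905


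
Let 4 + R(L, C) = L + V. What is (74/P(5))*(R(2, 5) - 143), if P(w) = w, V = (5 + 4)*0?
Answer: -2146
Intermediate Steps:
V = 0 (V = 9*0 = 0)
R(L, C) = -4 + L (R(L, C) = -4 + (L + 0) = -4 + L)
(74/P(5))*(R(2, 5) - 143) = (74/5)*((-4 + 2) - 143) = (74*(1/5))*(-2 - 143) = (74/5)*(-145) = -2146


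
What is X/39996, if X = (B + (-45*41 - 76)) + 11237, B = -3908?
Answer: 1352/9999 ≈ 0.13521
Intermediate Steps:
X = 5408 (X = (-3908 + (-45*41 - 76)) + 11237 = (-3908 + (-1845 - 76)) + 11237 = (-3908 - 1921) + 11237 = -5829 + 11237 = 5408)
X/39996 = 5408/39996 = 5408*(1/39996) = 1352/9999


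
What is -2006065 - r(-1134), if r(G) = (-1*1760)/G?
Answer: -1137439735/567 ≈ -2.0061e+6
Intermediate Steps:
r(G) = -1760/G
-2006065 - r(-1134) = -2006065 - (-1760)/(-1134) = -2006065 - (-1760)*(-1)/1134 = -2006065 - 1*880/567 = -2006065 - 880/567 = -1137439735/567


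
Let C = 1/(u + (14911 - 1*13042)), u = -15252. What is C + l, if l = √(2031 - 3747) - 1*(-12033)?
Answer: 161037638/13383 + 2*I*√429 ≈ 12033.0 + 41.425*I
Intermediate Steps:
l = 12033 + 2*I*√429 (l = √(-1716) + 12033 = 2*I*√429 + 12033 = 12033 + 2*I*√429 ≈ 12033.0 + 41.425*I)
C = -1/13383 (C = 1/(-15252 + (14911 - 1*13042)) = 1/(-15252 + (14911 - 13042)) = 1/(-15252 + 1869) = 1/(-13383) = -1/13383 ≈ -7.4722e-5)
C + l = -1/13383 + (12033 + 2*I*√429) = 161037638/13383 + 2*I*√429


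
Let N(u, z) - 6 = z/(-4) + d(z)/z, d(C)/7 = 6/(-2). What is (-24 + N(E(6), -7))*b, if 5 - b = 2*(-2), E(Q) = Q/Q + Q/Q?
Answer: -477/4 ≈ -119.25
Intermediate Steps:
d(C) = -21 (d(C) = 7*(6/(-2)) = 7*(6*(-1/2)) = 7*(-3) = -21)
E(Q) = 2 (E(Q) = 1 + 1 = 2)
N(u, z) = 6 - 21/z - z/4 (N(u, z) = 6 + (z/(-4) - 21/z) = 6 + (z*(-1/4) - 21/z) = 6 + (-z/4 - 21/z) = 6 + (-21/z - z/4) = 6 - 21/z - z/4)
b = 9 (b = 5 - 2*(-2) = 5 - 1*(-4) = 5 + 4 = 9)
(-24 + N(E(6), -7))*b = (-24 + (6 - 21/(-7) - 1/4*(-7)))*9 = (-24 + (6 - 21*(-1/7) + 7/4))*9 = (-24 + (6 + 3 + 7/4))*9 = (-24 + 43/4)*9 = -53/4*9 = -477/4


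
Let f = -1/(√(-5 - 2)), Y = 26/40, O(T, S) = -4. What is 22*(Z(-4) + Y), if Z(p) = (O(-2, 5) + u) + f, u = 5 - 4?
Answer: -517/10 + 22*I*√7/7 ≈ -51.7 + 8.3152*I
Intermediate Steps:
u = 1
Y = 13/20 (Y = 26*(1/40) = 13/20 ≈ 0.65000)
f = I*√7/7 (f = -1/(√(-7)) = -1/(I*√7) = -(-1)*I*√7/7 = I*√7/7 ≈ 0.37796*I)
Z(p) = -3 + I*√7/7 (Z(p) = (-4 + 1) + I*√7/7 = -3 + I*√7/7)
22*(Z(-4) + Y) = 22*((-3 + I*√7/7) + 13/20) = 22*(-47/20 + I*√7/7) = -517/10 + 22*I*√7/7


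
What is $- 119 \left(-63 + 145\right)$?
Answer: $-9758$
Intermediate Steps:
$- 119 \left(-63 + 145\right) = \left(-119\right) 82 = -9758$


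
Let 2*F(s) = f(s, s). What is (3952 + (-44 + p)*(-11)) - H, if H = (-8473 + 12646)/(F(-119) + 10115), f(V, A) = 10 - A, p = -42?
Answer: 99710036/20359 ≈ 4897.6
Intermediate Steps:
F(s) = 5 - s/2 (F(s) = (10 - s)/2 = 5 - s/2)
H = 8346/20359 (H = (-8473 + 12646)/((5 - 1/2*(-119)) + 10115) = 4173/((5 + 119/2) + 10115) = 4173/(129/2 + 10115) = 4173/(20359/2) = 4173*(2/20359) = 8346/20359 ≈ 0.40994)
(3952 + (-44 + p)*(-11)) - H = (3952 + (-44 - 42)*(-11)) - 1*8346/20359 = (3952 - 86*(-11)) - 8346/20359 = (3952 + 946) - 8346/20359 = 4898 - 8346/20359 = 99710036/20359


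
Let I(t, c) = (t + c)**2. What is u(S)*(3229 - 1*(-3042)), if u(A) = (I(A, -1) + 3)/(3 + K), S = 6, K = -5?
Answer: -87794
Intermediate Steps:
I(t, c) = (c + t)**2
u(A) = -3/2 - (-1 + A)**2/2 (u(A) = ((-1 + A)**2 + 3)/(3 - 5) = (3 + (-1 + A)**2)/(-2) = (3 + (-1 + A)**2)*(-1/2) = -3/2 - (-1 + A)**2/2)
u(S)*(3229 - 1*(-3042)) = (-2 + 6 - 1/2*6**2)*(3229 - 1*(-3042)) = (-2 + 6 - 1/2*36)*(3229 + 3042) = (-2 + 6 - 18)*6271 = -14*6271 = -87794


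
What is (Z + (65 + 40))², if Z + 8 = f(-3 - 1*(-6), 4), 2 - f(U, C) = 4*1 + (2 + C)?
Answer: 7921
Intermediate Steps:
f(U, C) = -4 - C (f(U, C) = 2 - (4*1 + (2 + C)) = 2 - (4 + (2 + C)) = 2 - (6 + C) = 2 + (-6 - C) = -4 - C)
Z = -16 (Z = -8 + (-4 - 1*4) = -8 + (-4 - 4) = -8 - 8 = -16)
(Z + (65 + 40))² = (-16 + (65 + 40))² = (-16 + 105)² = 89² = 7921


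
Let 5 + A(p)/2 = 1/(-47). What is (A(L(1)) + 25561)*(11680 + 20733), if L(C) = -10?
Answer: 38924609635/47 ≈ 8.2818e+8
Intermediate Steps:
A(p) = -472/47 (A(p) = -10 + 2/(-47) = -10 + 2*(-1/47) = -10 - 2/47 = -472/47)
(A(L(1)) + 25561)*(11680 + 20733) = (-472/47 + 25561)*(11680 + 20733) = (1200895/47)*32413 = 38924609635/47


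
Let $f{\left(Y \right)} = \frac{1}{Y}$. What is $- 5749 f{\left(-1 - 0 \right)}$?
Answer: $5749$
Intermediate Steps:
$- 5749 f{\left(-1 - 0 \right)} = - \frac{5749}{-1 - 0} = - \frac{5749}{-1 + 0} = - \frac{5749}{-1} = \left(-5749\right) \left(-1\right) = 5749$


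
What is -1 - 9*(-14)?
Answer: 125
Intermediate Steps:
-1 - 9*(-14) = -1 + 126 = 125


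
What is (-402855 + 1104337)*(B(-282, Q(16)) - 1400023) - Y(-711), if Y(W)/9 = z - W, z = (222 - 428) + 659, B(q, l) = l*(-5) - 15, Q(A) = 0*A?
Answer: -982101466792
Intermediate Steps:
Q(A) = 0
B(q, l) = -15 - 5*l (B(q, l) = -5*l - 15 = -15 - 5*l)
z = 453 (z = -206 + 659 = 453)
Y(W) = 4077 - 9*W (Y(W) = 9*(453 - W) = 4077 - 9*W)
(-402855 + 1104337)*(B(-282, Q(16)) - 1400023) - Y(-711) = (-402855 + 1104337)*((-15 - 5*0) - 1400023) - (4077 - 9*(-711)) = 701482*((-15 + 0) - 1400023) - (4077 + 6399) = 701482*(-15 - 1400023) - 1*10476 = 701482*(-1400038) - 10476 = -982101456316 - 10476 = -982101466792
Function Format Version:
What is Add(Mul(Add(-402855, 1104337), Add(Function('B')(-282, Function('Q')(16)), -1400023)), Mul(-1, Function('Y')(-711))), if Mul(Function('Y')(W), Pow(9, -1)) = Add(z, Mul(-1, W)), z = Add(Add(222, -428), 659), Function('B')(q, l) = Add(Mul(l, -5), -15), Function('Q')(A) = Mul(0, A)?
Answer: -982101466792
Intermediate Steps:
Function('Q')(A) = 0
Function('B')(q, l) = Add(-15, Mul(-5, l)) (Function('B')(q, l) = Add(Mul(-5, l), -15) = Add(-15, Mul(-5, l)))
z = 453 (z = Add(-206, 659) = 453)
Function('Y')(W) = Add(4077, Mul(-9, W)) (Function('Y')(W) = Mul(9, Add(453, Mul(-1, W))) = Add(4077, Mul(-9, W)))
Add(Mul(Add(-402855, 1104337), Add(Function('B')(-282, Function('Q')(16)), -1400023)), Mul(-1, Function('Y')(-711))) = Add(Mul(Add(-402855, 1104337), Add(Add(-15, Mul(-5, 0)), -1400023)), Mul(-1, Add(4077, Mul(-9, -711)))) = Add(Mul(701482, Add(Add(-15, 0), -1400023)), Mul(-1, Add(4077, 6399))) = Add(Mul(701482, Add(-15, -1400023)), Mul(-1, 10476)) = Add(Mul(701482, -1400038), -10476) = Add(-982101456316, -10476) = -982101466792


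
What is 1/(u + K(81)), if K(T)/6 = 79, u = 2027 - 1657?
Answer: 1/844 ≈ 0.0011848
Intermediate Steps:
u = 370
K(T) = 474 (K(T) = 6*79 = 474)
1/(u + K(81)) = 1/(370 + 474) = 1/844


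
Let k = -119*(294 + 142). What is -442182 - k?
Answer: -390298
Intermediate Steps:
k = -51884 (k = -119*436 = -51884)
-442182 - k = -442182 - 1*(-51884) = -442182 + 51884 = -390298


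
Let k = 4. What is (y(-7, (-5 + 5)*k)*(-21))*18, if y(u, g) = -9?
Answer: 3402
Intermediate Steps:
(y(-7, (-5 + 5)*k)*(-21))*18 = -9*(-21)*18 = 189*18 = 3402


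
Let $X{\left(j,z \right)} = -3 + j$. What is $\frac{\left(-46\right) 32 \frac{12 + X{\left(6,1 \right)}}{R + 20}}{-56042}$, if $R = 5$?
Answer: $\frac{2208}{140105} \approx 0.01576$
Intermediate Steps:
$\frac{\left(-46\right) 32 \frac{12 + X{\left(6,1 \right)}}{R + 20}}{-56042} = \frac{\left(-46\right) 32 \frac{12 + \left(-3 + 6\right)}{5 + 20}}{-56042} = - 1472 \frac{12 + 3}{25} \left(- \frac{1}{56042}\right) = - 1472 \cdot 15 \cdot \frac{1}{25} \left(- \frac{1}{56042}\right) = \left(-1472\right) \frac{3}{5} \left(- \frac{1}{56042}\right) = \left(- \frac{4416}{5}\right) \left(- \frac{1}{56042}\right) = \frac{2208}{140105}$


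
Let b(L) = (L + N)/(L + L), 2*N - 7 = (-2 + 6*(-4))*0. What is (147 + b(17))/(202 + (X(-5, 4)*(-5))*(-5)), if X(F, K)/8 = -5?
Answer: -10037/54264 ≈ -0.18497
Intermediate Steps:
X(F, K) = -40 (X(F, K) = 8*(-5) = -40)
N = 7/2 (N = 7/2 + ((-2 + 6*(-4))*0)/2 = 7/2 + ((-2 - 24)*0)/2 = 7/2 + (-26*0)/2 = 7/2 + (½)*0 = 7/2 + 0 = 7/2 ≈ 3.5000)
b(L) = (7/2 + L)/(2*L) (b(L) = (L + 7/2)/(L + L) = (7/2 + L)/((2*L)) = (7/2 + L)*(1/(2*L)) = (7/2 + L)/(2*L))
(147 + b(17))/(202 + (X(-5, 4)*(-5))*(-5)) = (147 + (¼)*(7 + 2*17)/17)/(202 - 40*(-5)*(-5)) = (147 + (¼)*(1/17)*(7 + 34))/(202 + 200*(-5)) = (147 + (¼)*(1/17)*41)/(202 - 1000) = (147 + 41/68)/(-798) = (10037/68)*(-1/798) = -10037/54264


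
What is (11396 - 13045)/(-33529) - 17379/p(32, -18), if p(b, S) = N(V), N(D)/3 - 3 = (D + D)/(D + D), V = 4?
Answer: -194226901/134116 ≈ -1448.2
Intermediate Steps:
N(D) = 12 (N(D) = 9 + 3*((D + D)/(D + D)) = 9 + 3*((2*D)/((2*D))) = 9 + 3*((2*D)*(1/(2*D))) = 9 + 3*1 = 9 + 3 = 12)
p(b, S) = 12
(11396 - 13045)/(-33529) - 17379/p(32, -18) = (11396 - 13045)/(-33529) - 17379/12 = -1649*(-1/33529) - 17379*1/12 = 1649/33529 - 5793/4 = -194226901/134116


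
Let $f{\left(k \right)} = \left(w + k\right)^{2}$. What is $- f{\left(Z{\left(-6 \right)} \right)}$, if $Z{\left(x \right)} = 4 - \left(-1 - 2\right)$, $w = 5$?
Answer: $-144$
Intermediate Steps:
$Z{\left(x \right)} = 7$ ($Z{\left(x \right)} = 4 - -3 = 4 + 3 = 7$)
$f{\left(k \right)} = \left(5 + k\right)^{2}$
$- f{\left(Z{\left(-6 \right)} \right)} = - \left(5 + 7\right)^{2} = - 12^{2} = \left(-1\right) 144 = -144$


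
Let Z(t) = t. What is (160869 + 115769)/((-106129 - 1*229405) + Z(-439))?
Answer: -276638/335973 ≈ -0.82339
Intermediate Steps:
(160869 + 115769)/((-106129 - 1*229405) + Z(-439)) = (160869 + 115769)/((-106129 - 1*229405) - 439) = 276638/((-106129 - 229405) - 439) = 276638/(-335534 - 439) = 276638/(-335973) = 276638*(-1/335973) = -276638/335973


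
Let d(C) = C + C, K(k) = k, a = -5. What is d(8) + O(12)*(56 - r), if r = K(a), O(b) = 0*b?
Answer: 16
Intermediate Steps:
O(b) = 0
r = -5
d(C) = 2*C
d(8) + O(12)*(56 - r) = 2*8 + 0*(56 - 1*(-5)) = 16 + 0*(56 + 5) = 16 + 0*61 = 16 + 0 = 16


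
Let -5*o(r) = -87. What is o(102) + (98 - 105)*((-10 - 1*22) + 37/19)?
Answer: 21638/95 ≈ 227.77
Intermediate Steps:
o(r) = 87/5 (o(r) = -1/5*(-87) = 87/5)
o(102) + (98 - 105)*((-10 - 1*22) + 37/19) = 87/5 + (98 - 105)*((-10 - 1*22) + 37/19) = 87/5 - 7*((-10 - 22) + 37*(1/19)) = 87/5 - 7*(-32 + 37/19) = 87/5 - 7*(-571/19) = 87/5 + 3997/19 = 21638/95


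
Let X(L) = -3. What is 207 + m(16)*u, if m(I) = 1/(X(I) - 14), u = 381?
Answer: 3138/17 ≈ 184.59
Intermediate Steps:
m(I) = -1/17 (m(I) = 1/(-3 - 14) = 1/(-17) = -1/17)
207 + m(16)*u = 207 - 1/17*381 = 207 - 381/17 = 3138/17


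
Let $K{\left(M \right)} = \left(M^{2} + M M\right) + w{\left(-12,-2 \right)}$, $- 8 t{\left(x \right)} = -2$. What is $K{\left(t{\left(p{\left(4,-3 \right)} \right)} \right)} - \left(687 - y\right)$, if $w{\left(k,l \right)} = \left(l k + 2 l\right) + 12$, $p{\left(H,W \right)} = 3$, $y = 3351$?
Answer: $\frac{21569}{8} \approx 2696.1$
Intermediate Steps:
$t{\left(x \right)} = \frac{1}{4}$ ($t{\left(x \right)} = \left(- \frac{1}{8}\right) \left(-2\right) = \frac{1}{4}$)
$w{\left(k,l \right)} = 12 + 2 l + k l$ ($w{\left(k,l \right)} = \left(k l + 2 l\right) + 12 = \left(2 l + k l\right) + 12 = 12 + 2 l + k l$)
$K{\left(M \right)} = 32 + 2 M^{2}$ ($K{\left(M \right)} = \left(M^{2} + M M\right) + \left(12 + 2 \left(-2\right) - -24\right) = \left(M^{2} + M^{2}\right) + \left(12 - 4 + 24\right) = 2 M^{2} + 32 = 32 + 2 M^{2}$)
$K{\left(t{\left(p{\left(4,-3 \right)} \right)} \right)} - \left(687 - y\right) = \left(32 + \frac{2}{16}\right) - \left(687 - 3351\right) = \left(32 + 2 \cdot \frac{1}{16}\right) - \left(687 - 3351\right) = \left(32 + \frac{1}{8}\right) - -2664 = \frac{257}{8} + 2664 = \frac{21569}{8}$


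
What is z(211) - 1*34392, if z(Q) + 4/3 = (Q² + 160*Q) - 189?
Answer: 131096/3 ≈ 43699.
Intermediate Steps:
z(Q) = -571/3 + Q² + 160*Q (z(Q) = -4/3 + ((Q² + 160*Q) - 189) = -4/3 + (-189 + Q² + 160*Q) = -571/3 + Q² + 160*Q)
z(211) - 1*34392 = (-571/3 + 211² + 160*211) - 1*34392 = (-571/3 + 44521 + 33760) - 34392 = 234272/3 - 34392 = 131096/3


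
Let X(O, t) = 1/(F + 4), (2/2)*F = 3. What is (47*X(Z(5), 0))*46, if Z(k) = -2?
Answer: 2162/7 ≈ 308.86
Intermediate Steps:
F = 3
X(O, t) = 1/7 (X(O, t) = 1/(3 + 4) = 1/7)
(47*X(Z(5), 0))*46 = (47*(1/7))*46 = (47/7)*46 = 2162/7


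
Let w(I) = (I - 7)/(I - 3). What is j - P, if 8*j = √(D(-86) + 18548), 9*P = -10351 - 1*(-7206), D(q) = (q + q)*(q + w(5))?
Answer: 3145/9 + √8378/4 ≈ 372.33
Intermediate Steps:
w(I) = (-7 + I)/(-3 + I)
D(q) = 2*q*(-1 + q) (D(q) = (q + q)*(q + (-7 + 5)/(-3 + 5)) = (2*q)*(q - 2/2) = (2*q)*(q + (½)*(-2)) = (2*q)*(q - 1) = (2*q)*(-1 + q) = 2*q*(-1 + q))
P = -3145/9 (P = (-10351 - 1*(-7206))/9 = (-10351 + 7206)/9 = (⅑)*(-3145) = -3145/9 ≈ -349.44)
j = √8378/4 (j = √(2*(-86)*(-1 - 86) + 18548)/8 = √(2*(-86)*(-87) + 18548)/8 = √(14964 + 18548)/8 = √33512/8 = (2*√8378)/8 = √8378/4 ≈ 22.883)
j - P = √8378/4 - 1*(-3145/9) = √8378/4 + 3145/9 = 3145/9 + √8378/4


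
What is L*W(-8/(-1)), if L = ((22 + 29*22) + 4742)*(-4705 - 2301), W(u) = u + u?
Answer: -605542592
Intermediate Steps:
W(u) = 2*u
L = -37846412 (L = ((22 + 638) + 4742)*(-7006) = (660 + 4742)*(-7006) = 5402*(-7006) = -37846412)
L*W(-8/(-1)) = -75692824*(-8/(-1)) = -75692824*(-8*(-1)) = -75692824*8 = -37846412*16 = -605542592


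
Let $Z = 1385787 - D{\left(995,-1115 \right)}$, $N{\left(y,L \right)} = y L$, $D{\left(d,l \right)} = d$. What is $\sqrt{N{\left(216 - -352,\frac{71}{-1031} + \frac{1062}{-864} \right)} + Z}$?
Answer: $\frac{\sqrt{52963062732210}}{6186} \approx 1176.5$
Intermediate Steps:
$N{\left(y,L \right)} = L y$
$Z = 1384792$ ($Z = 1385787 - 995 = 1384792$)
$\sqrt{N{\left(216 - -352,\frac{71}{-1031} + \frac{1062}{-864} \right)} + Z} = \sqrt{\left(\frac{71}{-1031} + \frac{1062}{-864}\right) \left(216 - -352\right) + 1384792} = \sqrt{\left(71 \left(- \frac{1}{1031}\right) + 1062 \left(- \frac{1}{864}\right)\right) \left(216 + 352\right) + 1384792} = \sqrt{\left(- \frac{71}{1031} - \frac{59}{48}\right) 568 + 1384792} = \sqrt{\left(- \frac{64237}{49488}\right) 568 + 1384792} = \sqrt{- \frac{4560827}{6186} + 1384792} = \sqrt{\frac{8561762485}{6186}} = \frac{\sqrt{52963062732210}}{6186}$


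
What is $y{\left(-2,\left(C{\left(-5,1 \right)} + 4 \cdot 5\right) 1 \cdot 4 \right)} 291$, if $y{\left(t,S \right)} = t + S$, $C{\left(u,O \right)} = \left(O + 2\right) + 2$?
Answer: $28518$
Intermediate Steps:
$C{\left(u,O \right)} = 4 + O$ ($C{\left(u,O \right)} = \left(2 + O\right) + 2 = 4 + O$)
$y{\left(t,S \right)} = S + t$
$y{\left(-2,\left(C{\left(-5,1 \right)} + 4 \cdot 5\right) 1 \cdot 4 \right)} 291 = \left(\left(\left(4 + 1\right) + 4 \cdot 5\right) 1 \cdot 4 - 2\right) 291 = \left(\left(5 + 20\right) 1 \cdot 4 - 2\right) 291 = \left(25 \cdot 1 \cdot 4 - 2\right) 291 = \left(25 \cdot 4 - 2\right) 291 = \left(100 - 2\right) 291 = 98 \cdot 291 = 28518$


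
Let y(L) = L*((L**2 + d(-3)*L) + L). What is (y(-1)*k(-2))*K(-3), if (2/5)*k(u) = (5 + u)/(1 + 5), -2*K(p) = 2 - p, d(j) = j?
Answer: 75/8 ≈ 9.3750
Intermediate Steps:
K(p) = -1 + p/2 (K(p) = -(2 - p)/2 = -1 + p/2)
k(u) = 25/12 + 5*u/12 (k(u) = 5*((5 + u)/(1 + 5))/2 = 5*((5 + u)/6)/2 = 5*((5 + u)*(1/6))/2 = 5*(5/6 + u/6)/2 = 25/12 + 5*u/12)
y(L) = L*(L**2 - 2*L) (y(L) = L*((L**2 - 3*L) + L) = L*(L**2 - 2*L))
(y(-1)*k(-2))*K(-3) = (((-1)**2*(-2 - 1))*(25/12 + (5/12)*(-2)))*(-1 + (1/2)*(-3)) = ((1*(-3))*(25/12 - 5/6))*(-1 - 3/2) = -3*5/4*(-5/2) = -15/4*(-5/2) = 75/8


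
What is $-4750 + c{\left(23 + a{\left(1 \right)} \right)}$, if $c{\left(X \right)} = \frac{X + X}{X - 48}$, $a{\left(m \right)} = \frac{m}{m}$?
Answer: $-4752$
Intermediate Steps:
$a{\left(m \right)} = 1$
$c{\left(X \right)} = \frac{2 X}{-48 + X}$
$-4750 + c{\left(23 + a{\left(1 \right)} \right)} = -4750 + \frac{2 \left(23 + 1\right)}{-48 + \left(23 + 1\right)} = -4750 + 2 \cdot 24 \frac{1}{-48 + 24} = -4750 + 2 \cdot 24 \frac{1}{-24} = -4750 + 2 \cdot 24 \left(- \frac{1}{24}\right) = -4750 - 2 = -4752$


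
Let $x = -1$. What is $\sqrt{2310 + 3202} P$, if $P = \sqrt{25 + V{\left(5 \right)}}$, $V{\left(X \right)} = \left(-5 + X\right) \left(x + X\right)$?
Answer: $10 \sqrt{1378} \approx 371.21$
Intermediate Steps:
$V{\left(X \right)} = \left(-1 + X\right) \left(-5 + X\right)$ ($V{\left(X \right)} = \left(-5 + X\right) \left(-1 + X\right) = \left(-1 + X\right) \left(-5 + X\right)$)
$P = 5$ ($P = \sqrt{25 + \left(5 + 5^{2} - 30\right)} = \sqrt{25 + \left(5 + 25 - 30\right)} = \sqrt{25 + 0} = \sqrt{25} = 5$)
$\sqrt{2310 + 3202} P = \sqrt{2310 + 3202} \cdot 5 = \sqrt{5512} \cdot 5 = 2 \sqrt{1378} \cdot 5 = 10 \sqrt{1378}$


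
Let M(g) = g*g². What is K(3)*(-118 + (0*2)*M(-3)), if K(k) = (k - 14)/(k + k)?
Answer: 649/3 ≈ 216.33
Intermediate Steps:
M(g) = g³
K(k) = (-14 + k)/(2*k) (K(k) = (-14 + k)/((2*k)) = (-14 + k)*(1/(2*k)) = (-14 + k)/(2*k))
K(3)*(-118 + (0*2)*M(-3)) = ((½)*(-14 + 3)/3)*(-118 + (0*2)*(-3)³) = ((½)*(⅓)*(-11))*(-118 + 0*(-27)) = -11*(-118 + 0)/6 = -11/6*(-118) = 649/3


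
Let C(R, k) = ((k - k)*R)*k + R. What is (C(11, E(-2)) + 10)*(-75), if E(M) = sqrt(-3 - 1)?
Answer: -1575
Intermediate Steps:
E(M) = 2*I (E(M) = sqrt(-4) = 2*I)
C(R, k) = R (C(R, k) = (0*R)*k + R = 0*k + R = 0 + R = R)
(C(11, E(-2)) + 10)*(-75) = (11 + 10)*(-75) = 21*(-75) = -1575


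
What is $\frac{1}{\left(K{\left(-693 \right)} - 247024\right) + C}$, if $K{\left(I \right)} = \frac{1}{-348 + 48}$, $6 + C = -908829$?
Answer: $- \frac{300}{346757701} \approx -8.6516 \cdot 10^{-7}$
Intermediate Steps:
$C = -908835$ ($C = -6 - 908829 = -908835$)
$K{\left(I \right)} = - \frac{1}{300}$ ($K{\left(I \right)} = \frac{1}{-300} = - \frac{1}{300}$)
$\frac{1}{\left(K{\left(-693 \right)} - 247024\right) + C} = \frac{1}{\left(- \frac{1}{300} - 247024\right) - 908835} = \frac{1}{- \frac{74107201}{300} - 908835} = \frac{1}{- \frac{346757701}{300}} = - \frac{300}{346757701}$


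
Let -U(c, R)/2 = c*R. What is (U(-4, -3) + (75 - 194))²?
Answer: 20449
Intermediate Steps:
U(c, R) = -2*R*c (U(c, R) = -2*c*R = -2*R*c)
(U(-4, -3) + (75 - 194))² = (-2*(-3)*(-4) + (75 - 194))² = (-24 - 119)² = (-143)² = 20449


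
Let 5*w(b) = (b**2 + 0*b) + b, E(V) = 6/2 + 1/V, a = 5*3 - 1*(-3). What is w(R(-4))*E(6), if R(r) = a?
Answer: 1083/5 ≈ 216.60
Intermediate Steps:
a = 18 (a = 15 + 3 = 18)
R(r) = 18
E(V) = 3 + 1/V (E(V) = 6*(1/2) + 1/V = 3 + 1/V)
w(b) = b/5 + b**2/5 (w(b) = ((b**2 + 0*b) + b)/5 = ((b**2 + 0) + b)/5 = (b**2 + b)/5 = (b + b**2)/5 = b/5 + b**2/5)
w(R(-4))*E(6) = ((1/5)*18*(1 + 18))*(3 + 1/6) = ((1/5)*18*19)*(3 + 1/6) = (342/5)*(19/6) = 1083/5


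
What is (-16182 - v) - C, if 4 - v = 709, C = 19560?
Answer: -35037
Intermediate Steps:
v = -705 (v = 4 - 1*709 = 4 - 709 = -705)
(-16182 - v) - C = (-16182 - 1*(-705)) - 1*19560 = (-16182 + 705) - 19560 = -15477 - 19560 = -35037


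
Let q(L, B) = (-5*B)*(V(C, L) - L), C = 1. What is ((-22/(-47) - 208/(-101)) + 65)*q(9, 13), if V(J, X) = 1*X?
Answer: 0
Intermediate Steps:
V(J, X) = X
q(L, B) = 0 (q(L, B) = (-5*B)*(L - L) = -5*B*0 = 0)
((-22/(-47) - 208/(-101)) + 65)*q(9, 13) = ((-22/(-47) - 208/(-101)) + 65)*0 = ((-22*(-1/47) - 208*(-1/101)) + 65)*0 = ((22/47 + 208/101) + 65)*0 = (11998/4747 + 65)*0 = (320553/4747)*0 = 0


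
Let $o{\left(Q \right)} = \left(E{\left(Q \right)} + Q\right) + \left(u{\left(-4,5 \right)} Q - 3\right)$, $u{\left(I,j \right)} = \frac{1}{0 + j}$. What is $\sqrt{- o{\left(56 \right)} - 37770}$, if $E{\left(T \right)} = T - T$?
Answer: $\frac{3 i \sqrt{105095}}{5} \approx 194.51 i$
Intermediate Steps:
$E{\left(T \right)} = 0$
$u{\left(I,j \right)} = \frac{1}{j}$
$o{\left(Q \right)} = -3 + \frac{6 Q}{5}$ ($o{\left(Q \right)} = \left(0 + Q\right) + \left(\frac{Q}{5} - 3\right) = Q + \left(\frac{Q}{5} - 3\right) = Q + \left(-3 + \frac{Q}{5}\right) = -3 + \frac{6 Q}{5}$)
$\sqrt{- o{\left(56 \right)} - 37770} = \sqrt{- (-3 + \frac{6}{5} \cdot 56) - 37770} = \sqrt{- (-3 + \frac{336}{5}) - 37770} = \sqrt{\left(-1\right) \frac{321}{5} - 37770} = \sqrt{- \frac{321}{5} - 37770} = \sqrt{- \frac{189171}{5}} = \frac{3 i \sqrt{105095}}{5}$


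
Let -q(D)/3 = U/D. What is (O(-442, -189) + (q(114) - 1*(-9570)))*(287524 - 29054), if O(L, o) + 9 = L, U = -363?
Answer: 44829682975/19 ≈ 2.3595e+9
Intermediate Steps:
O(L, o) = -9 + L
q(D) = 1089/D (q(D) = -(-1089)/D = 1089/D)
(O(-442, -189) + (q(114) - 1*(-9570)))*(287524 - 29054) = ((-9 - 442) + (1089/114 - 1*(-9570)))*(287524 - 29054) = (-451 + (1089*(1/114) + 9570))*258470 = (-451 + (363/38 + 9570))*258470 = (-451 + 364023/38)*258470 = (346885/38)*258470 = 44829682975/19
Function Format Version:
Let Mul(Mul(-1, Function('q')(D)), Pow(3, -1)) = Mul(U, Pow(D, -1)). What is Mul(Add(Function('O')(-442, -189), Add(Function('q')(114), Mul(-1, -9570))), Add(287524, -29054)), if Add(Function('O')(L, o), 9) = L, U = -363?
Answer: Rational(44829682975, 19) ≈ 2.3595e+9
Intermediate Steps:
Function('O')(L, o) = Add(-9, L)
Function('q')(D) = Mul(1089, Pow(D, -1)) (Function('q')(D) = Mul(-3, Mul(-363, Pow(D, -1))) = Mul(1089, Pow(D, -1)))
Mul(Add(Function('O')(-442, -189), Add(Function('q')(114), Mul(-1, -9570))), Add(287524, -29054)) = Mul(Add(Add(-9, -442), Add(Mul(1089, Pow(114, -1)), Mul(-1, -9570))), Add(287524, -29054)) = Mul(Add(-451, Add(Mul(1089, Rational(1, 114)), 9570)), 258470) = Mul(Add(-451, Add(Rational(363, 38), 9570)), 258470) = Mul(Add(-451, Rational(364023, 38)), 258470) = Mul(Rational(346885, 38), 258470) = Rational(44829682975, 19)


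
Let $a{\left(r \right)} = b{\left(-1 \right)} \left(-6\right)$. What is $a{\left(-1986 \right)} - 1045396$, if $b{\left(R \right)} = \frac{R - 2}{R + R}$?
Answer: $-1045405$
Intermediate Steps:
$b{\left(R \right)} = \frac{-2 + R}{2 R}$
$a{\left(r \right)} = -9$ ($a{\left(r \right)} = \frac{-2 - 1}{2 \left(-1\right)} \left(-6\right) = \frac{1}{2} \left(-1\right) \left(-3\right) \left(-6\right) = \frac{3}{2} \left(-6\right) = -9$)
$a{\left(-1986 \right)} - 1045396 = -9 - 1045396 = -1045405$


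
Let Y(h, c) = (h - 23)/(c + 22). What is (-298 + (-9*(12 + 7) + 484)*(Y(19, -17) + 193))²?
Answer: 89582285809/25 ≈ 3.5833e+9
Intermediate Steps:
Y(h, c) = (-23 + h)/(22 + c)
(-298 + (-9*(12 + 7) + 484)*(Y(19, -17) + 193))² = (-298 + (-9*(12 + 7) + 484)*((-23 + 19)/(22 - 17) + 193))² = (-298 + (-9*19 + 484)*(-4/5 + 193))² = (-298 + (-171 + 484)*((⅕)*(-4) + 193))² = (-298 + 313*(-⅘ + 193))² = (-298 + 313*(961/5))² = (-298 + 300793/5)² = (299303/5)² = 89582285809/25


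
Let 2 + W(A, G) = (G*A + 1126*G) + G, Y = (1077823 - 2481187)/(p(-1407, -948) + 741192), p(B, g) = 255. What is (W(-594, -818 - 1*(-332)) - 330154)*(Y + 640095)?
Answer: -10356614579912022/27461 ≈ -3.7714e+11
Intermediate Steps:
Y = -467788/247149 (Y = (1077823 - 2481187)/(255 + 741192) = -1403364/741447 = -1403364*1/741447 = -467788/247149 ≈ -1.8927)
W(A, G) = -2 + 1127*G + A*G (W(A, G) = -2 + ((G*A + 1126*G) + G) = -2 + ((A*G + 1126*G) + G) = -2 + ((1126*G + A*G) + G) = -2 + (1127*G + A*G) = -2 + 1127*G + A*G)
(W(-594, -818 - 1*(-332)) - 330154)*(Y + 640095) = ((-2 + 1127*(-818 - 1*(-332)) - 594*(-818 - 1*(-332))) - 330154)*(-467788/247149 + 640095) = ((-2 + 1127*(-818 + 332) - 594*(-818 + 332)) - 330154)*(158198371367/247149) = ((-2 + 1127*(-486) - 594*(-486)) - 330154)*(158198371367/247149) = ((-2 - 547722 + 288684) - 330154)*(158198371367/247149) = (-259040 - 330154)*(158198371367/247149) = -589194*158198371367/247149 = -10356614579912022/27461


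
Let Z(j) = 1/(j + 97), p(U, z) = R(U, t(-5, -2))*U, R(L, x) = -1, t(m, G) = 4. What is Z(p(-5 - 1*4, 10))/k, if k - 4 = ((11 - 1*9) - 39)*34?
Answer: -1/132924 ≈ -7.5231e-6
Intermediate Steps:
p(U, z) = -U
k = -1254 (k = 4 + ((11 - 1*9) - 39)*34 = 4 + ((11 - 9) - 39)*34 = 4 + (2 - 39)*34 = 4 - 37*34 = 4 - 1258 = -1254)
Z(j) = 1/(97 + j)
Z(p(-5 - 1*4, 10))/k = 1/((97 - (-5 - 1*4))*(-1254)) = -1/1254/(97 - (-5 - 4)) = -1/1254/(97 - 1*(-9)) = -1/1254/(97 + 9) = -1/1254/106 = (1/106)*(-1/1254) = -1/132924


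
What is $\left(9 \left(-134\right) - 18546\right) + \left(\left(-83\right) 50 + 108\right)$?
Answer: $-23794$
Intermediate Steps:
$\left(9 \left(-134\right) - 18546\right) + \left(\left(-83\right) 50 + 108\right) = \left(-1206 - 18546\right) + \left(-4150 + 108\right) = -19752 - 4042 = -23794$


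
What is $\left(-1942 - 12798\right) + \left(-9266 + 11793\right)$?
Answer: $-12213$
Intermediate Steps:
$\left(-1942 - 12798\right) + \left(-9266 + 11793\right) = \left(-1942 - 12798\right) + 2527 = -14740 + 2527 = -12213$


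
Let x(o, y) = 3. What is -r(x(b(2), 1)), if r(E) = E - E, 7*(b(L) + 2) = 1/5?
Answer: 0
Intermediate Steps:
b(L) = -69/35 (b(L) = -2 + (⅐)/5 = -2 + (⅐)*(⅕) = -2 + 1/35 = -69/35)
r(E) = 0
-r(x(b(2), 1)) = -1*0 = 0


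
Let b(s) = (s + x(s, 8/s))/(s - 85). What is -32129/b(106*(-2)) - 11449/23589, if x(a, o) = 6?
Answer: -225095979851/4859334 ≈ -46322.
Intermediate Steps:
b(s) = (6 + s)/(-85 + s) (b(s) = (s + 6)/(s - 85) = (6 + s)/(-85 + s))
-32129/b(106*(-2)) - 11449/23589 = -32129*(-85 + 106*(-2))/(6 + 106*(-2)) - 11449/23589 = -32129*(-85 - 212)/(6 - 212) - 11449*1/23589 = -32129/(-206/(-297)) - 11449/23589 = -32129/((-1/297*(-206))) - 11449/23589 = -32129/206/297 - 11449/23589 = -32129*297/206 - 11449/23589 = -9542313/206 - 11449/23589 = -225095979851/4859334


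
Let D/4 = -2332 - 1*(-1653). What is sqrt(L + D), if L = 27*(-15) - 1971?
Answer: 2*I*sqrt(1273) ≈ 71.358*I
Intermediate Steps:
L = -2376 (L = -405 - 1971 = -2376)
D = -2716 (D = 4*(-2332 - 1*(-1653)) = 4*(-2332 + 1653) = 4*(-679) = -2716)
sqrt(L + D) = sqrt(-2376 - 2716) = sqrt(-5092) = 2*I*sqrt(1273)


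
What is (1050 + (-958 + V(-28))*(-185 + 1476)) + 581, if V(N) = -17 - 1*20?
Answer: -1282914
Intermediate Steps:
V(N) = -37 (V(N) = -17 - 20 = -37)
(1050 + (-958 + V(-28))*(-185 + 1476)) + 581 = (1050 + (-958 - 37)*(-185 + 1476)) + 581 = (1050 - 995*1291) + 581 = (1050 - 1284545) + 581 = -1283495 + 581 = -1282914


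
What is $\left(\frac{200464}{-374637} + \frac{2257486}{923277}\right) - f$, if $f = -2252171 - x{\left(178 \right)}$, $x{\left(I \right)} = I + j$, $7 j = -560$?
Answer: $\frac{86560708419697315}{38432636161} \approx 2.2523 \cdot 10^{6}$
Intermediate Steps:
$j = -80$ ($j = \frac{1}{7} \left(-560\right) = -80$)
$x{\left(I \right)} = -80 + I$ ($x{\left(I \right)} = I - 80 = -80 + I$)
$f = -2252269$ ($f = -2252171 - \left(-80 + 178\right) = -2252171 - 98 = -2252269$)
$\left(\frac{200464}{-374637} + \frac{2257486}{923277}\right) - f = \left(\frac{200464}{-374637} + \frac{2257486}{923277}\right) - -2252269 = \left(200464 \left(- \frac{1}{374637}\right) + 2257486 \cdot \frac{1}{923277}\right) + 2252269 = \left(- \frac{200464}{374637} + \frac{2257486}{923277}\right) + 2252269 = \frac{73405998006}{38432636161} + 2252269 = \frac{86560708419697315}{38432636161}$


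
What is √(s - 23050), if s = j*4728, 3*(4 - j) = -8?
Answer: 11*√70 ≈ 92.033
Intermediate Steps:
j = 20/3 (j = 4 - ⅓*(-8) = 4 + 8/3 = 20/3 ≈ 6.6667)
s = 31520 (s = (20/3)*4728 = 31520)
√(s - 23050) = √(31520 - 23050) = √8470 = 11*√70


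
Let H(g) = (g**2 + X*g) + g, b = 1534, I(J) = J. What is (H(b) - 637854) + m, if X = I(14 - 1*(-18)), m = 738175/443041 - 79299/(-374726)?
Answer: 26652474191110463/15092634706 ≈ 1.7659e+6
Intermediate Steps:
m = 28340552119/15092634706 (m = 738175*(1/443041) - 79299*(-1/374726) = 738175/443041 + 7209/34066 = 28340552119/15092634706 ≈ 1.8778)
X = 32 (X = 14 - 1*(-18) = 14 + 18 = 32)
H(g) = g**2 + 33*g (H(g) = (g**2 + 32*g) + g = g**2 + 33*g)
(H(b) - 637854) + m = (1534*(33 + 1534) - 637854) + 28340552119/15092634706 = (1534*1567 - 637854) + 28340552119/15092634706 = (2403778 - 637854) + 28340552119/15092634706 = 1765924 + 28340552119/15092634706 = 26652474191110463/15092634706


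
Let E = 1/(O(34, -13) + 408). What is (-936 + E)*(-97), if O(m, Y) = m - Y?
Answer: 41310263/455 ≈ 90792.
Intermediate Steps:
E = 1/455 (E = 1/((34 - 1*(-13)) + 408) = 1/((34 + 13) + 408) = 1/(47 + 408) = 1/455 ≈ 0.0021978)
(-936 + E)*(-97) = (-936 + 1/455)*(-97) = -425879/455*(-97) = 41310263/455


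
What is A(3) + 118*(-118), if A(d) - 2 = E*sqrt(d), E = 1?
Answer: -13922 + sqrt(3) ≈ -13920.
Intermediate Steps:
A(d) = 2 + sqrt(d) (A(d) = 2 + 1*sqrt(d) = 2 + sqrt(d))
A(3) + 118*(-118) = (2 + sqrt(3)) + 118*(-118) = (2 + sqrt(3)) - 13924 = -13922 + sqrt(3)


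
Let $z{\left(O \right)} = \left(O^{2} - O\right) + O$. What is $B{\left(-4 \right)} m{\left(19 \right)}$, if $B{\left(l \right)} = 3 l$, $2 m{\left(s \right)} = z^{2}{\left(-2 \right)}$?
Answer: $-96$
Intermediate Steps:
$z{\left(O \right)} = O^{2}$
$m{\left(s \right)} = 8$ ($m{\left(s \right)} = \frac{\left(\left(-2\right)^{2}\right)^{2}}{2} = \frac{4^{2}}{2} = \frac{1}{2} \cdot 16 = 8$)
$B{\left(-4 \right)} m{\left(19 \right)} = 3 \left(-4\right) 8 = \left(-12\right) 8 = -96$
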